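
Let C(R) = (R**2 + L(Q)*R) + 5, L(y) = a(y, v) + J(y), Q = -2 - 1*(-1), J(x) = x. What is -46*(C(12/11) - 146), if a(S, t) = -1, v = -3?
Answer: 790326/121 ≈ 6531.6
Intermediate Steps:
Q = -1 (Q = -2 + 1 = -1)
L(y) = -1 + y
C(R) = 5 + R**2 - 2*R (C(R) = (R**2 + (-1 - 1)*R) + 5 = (R**2 - 2*R) + 5 = 5 + R**2 - 2*R)
-46*(C(12/11) - 146) = -46*((5 + (12/11)**2 - 24/11) - 146) = -46*((5 + (12*(1/11))**2 - 24/11) - 146) = -46*((5 + (12/11)**2 - 2*12/11) - 146) = -46*((5 + 144/121 - 24/11) - 146) = -46*(485/121 - 146) = -46*(-17181/121) = 790326/121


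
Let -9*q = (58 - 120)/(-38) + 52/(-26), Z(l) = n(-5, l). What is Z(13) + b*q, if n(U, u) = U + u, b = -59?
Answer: 955/171 ≈ 5.5848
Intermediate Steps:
Z(l) = -5 + l
q = 7/171 (q = -((58 - 120)/(-38) + 52/(-26))/9 = -(-62*(-1/38) + 52*(-1/26))/9 = -(31/19 - 2)/9 = -⅑*(-7/19) = 7/171 ≈ 0.040936)
Z(13) + b*q = (-5 + 13) - 59*7/171 = 8 - 413/171 = 955/171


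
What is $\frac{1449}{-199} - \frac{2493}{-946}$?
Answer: $- \frac{874647}{188254} \approx -4.6461$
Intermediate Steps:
$\frac{1449}{-199} - \frac{2493}{-946} = 1449 \left(- \frac{1}{199}\right) - - \frac{2493}{946} = - \frac{1449}{199} + \frac{2493}{946} = - \frac{874647}{188254}$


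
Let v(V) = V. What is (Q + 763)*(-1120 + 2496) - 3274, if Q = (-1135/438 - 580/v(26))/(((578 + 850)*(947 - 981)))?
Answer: 18083872534652/17278443 ≈ 1.0466e+6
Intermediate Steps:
Q = 141775/276455088 (Q = (-1135/438 - 580/26)/(((578 + 850)*(947 - 981))) = (-1135*1/438 - 580*1/26)/((1428*(-34))) = (-1135/438 - 290/13)/(-48552) = -141775/5694*(-1/48552) = 141775/276455088 ≈ 0.00051283)
(Q + 763)*(-1120 + 2496) - 3274 = (141775/276455088 + 763)*(-1120 + 2496) - 3274 = (210935373919/276455088)*1376 - 3274 = 18140442157034/17278443 - 3274 = 18083872534652/17278443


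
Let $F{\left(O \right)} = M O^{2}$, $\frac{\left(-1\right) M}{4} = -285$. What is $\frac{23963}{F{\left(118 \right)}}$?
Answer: $\frac{23963}{15873360} \approx 0.0015096$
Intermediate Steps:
$M = 1140$ ($M = \left(-4\right) \left(-285\right) = 1140$)
$F{\left(O \right)} = 1140 O^{2}$
$\frac{23963}{F{\left(118 \right)}} = \frac{23963}{1140 \cdot 118^{2}} = \frac{23963}{1140 \cdot 13924} = \frac{23963}{15873360}$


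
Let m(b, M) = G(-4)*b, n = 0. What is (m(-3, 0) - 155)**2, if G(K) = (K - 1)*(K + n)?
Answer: 46225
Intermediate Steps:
G(K) = K*(-1 + K) (G(K) = (K - 1)*(K + 0) = (-1 + K)*K = K*(-1 + K))
m(b, M) = 20*b (m(b, M) = (-4*(-1 - 4))*b = (-4*(-5))*b = 20*b)
(m(-3, 0) - 155)**2 = (20*(-3) - 155)**2 = (-60 - 155)**2 = (-215)**2 = 46225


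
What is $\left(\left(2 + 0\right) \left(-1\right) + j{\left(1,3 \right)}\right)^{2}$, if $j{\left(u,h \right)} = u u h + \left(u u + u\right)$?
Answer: $9$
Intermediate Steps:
$j{\left(u,h \right)} = u + u^{2} + h u^{2}$ ($j{\left(u,h \right)} = u^{2} h + \left(u^{2} + u\right) = h u^{2} + \left(u + u^{2}\right) = u + u^{2} + h u^{2}$)
$\left(\left(2 + 0\right) \left(-1\right) + j{\left(1,3 \right)}\right)^{2} = \left(\left(2 + 0\right) \left(-1\right) + 1 \left(1 + 1 + 3 \cdot 1\right)\right)^{2} = \left(2 \left(-1\right) + 1 \left(1 + 1 + 3\right)\right)^{2} = \left(-2 + 1 \cdot 5\right)^{2} = \left(-2 + 5\right)^{2} = 3^{2} = 9$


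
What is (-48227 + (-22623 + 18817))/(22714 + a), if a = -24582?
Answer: 52033/1868 ≈ 27.855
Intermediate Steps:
(-48227 + (-22623 + 18817))/(22714 + a) = (-48227 + (-22623 + 18817))/(22714 - 24582) = (-48227 - 3806)/(-1868) = -52033*(-1/1868) = 52033/1868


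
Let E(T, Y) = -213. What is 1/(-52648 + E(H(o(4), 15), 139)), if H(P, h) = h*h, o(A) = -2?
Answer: -1/52861 ≈ -1.8918e-5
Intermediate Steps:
H(P, h) = h²
1/(-52648 + E(H(o(4), 15), 139)) = 1/(-52648 - 213) = 1/(-52861) = -1/52861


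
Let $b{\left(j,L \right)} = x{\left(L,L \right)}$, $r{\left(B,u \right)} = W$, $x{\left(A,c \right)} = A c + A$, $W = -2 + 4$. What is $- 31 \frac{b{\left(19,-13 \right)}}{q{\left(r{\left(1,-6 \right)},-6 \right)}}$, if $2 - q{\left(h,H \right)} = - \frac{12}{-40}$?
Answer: $- \frac{48360}{17} \approx -2844.7$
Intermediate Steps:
$W = 2$
$x{\left(A,c \right)} = A + A c$
$r{\left(B,u \right)} = 2$
$q{\left(h,H \right)} = \frac{17}{10}$ ($q{\left(h,H \right)} = 2 - - \frac{12}{-40} = 2 - \left(-12\right) \left(- \frac{1}{40}\right) = 2 - \frac{3}{10} = \frac{17}{10}$)
$b{\left(j,L \right)} = L \left(1 + L\right)$
$- 31 \frac{b{\left(19,-13 \right)}}{q{\left(r{\left(1,-6 \right)},-6 \right)}} = - 31 \frac{\left(-13\right) \left(1 - 13\right)}{\frac{17}{10}} = - 31 \left(-13\right) \left(-12\right) \frac{10}{17} = - 31 \cdot 156 \cdot \frac{10}{17} = \left(-31\right) \frac{1560}{17} = - \frac{48360}{17}$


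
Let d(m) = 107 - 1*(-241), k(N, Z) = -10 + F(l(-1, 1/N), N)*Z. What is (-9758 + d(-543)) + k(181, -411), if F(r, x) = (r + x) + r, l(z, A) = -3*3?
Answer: -76413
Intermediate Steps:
l(z, A) = -9
F(r, x) = x + 2*r
k(N, Z) = -10 + Z*(-18 + N) (k(N, Z) = -10 + (N + 2*(-9))*Z = -10 + (N - 18)*Z = -10 + (-18 + N)*Z = -10 + Z*(-18 + N))
d(m) = 348 (d(m) = 107 + 241 = 348)
(-9758 + d(-543)) + k(181, -411) = (-9758 + 348) + (-10 - 411*(-18 + 181)) = -9410 + (-10 - 411*163) = -9410 + (-10 - 66993) = -9410 - 67003 = -76413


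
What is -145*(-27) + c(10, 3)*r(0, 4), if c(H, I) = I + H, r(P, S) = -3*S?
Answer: 3759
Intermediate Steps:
c(H, I) = H + I
-145*(-27) + c(10, 3)*r(0, 4) = -145*(-27) + (10 + 3)*(-3*4) = 3915 + 13*(-12) = 3915 - 156 = 3759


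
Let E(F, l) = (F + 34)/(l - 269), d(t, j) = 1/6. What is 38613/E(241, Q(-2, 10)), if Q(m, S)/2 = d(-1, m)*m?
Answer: -10412639/275 ≈ -37864.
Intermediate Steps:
d(t, j) = 1/6
Q(m, S) = m/3 (Q(m, S) = 2*(m/6) = m/3)
E(F, l) = (34 + F)/(-269 + l)
38613/E(241, Q(-2, 10)) = 38613/(((34 + 241)/(-269 + (1/3)*(-2)))) = 38613/((275/(-269 - 2/3))) = 38613/((275/(-809/3))) = 38613/((-3/809*275)) = 38613/(-825/809) = 38613*(-809/825) = -10412639/275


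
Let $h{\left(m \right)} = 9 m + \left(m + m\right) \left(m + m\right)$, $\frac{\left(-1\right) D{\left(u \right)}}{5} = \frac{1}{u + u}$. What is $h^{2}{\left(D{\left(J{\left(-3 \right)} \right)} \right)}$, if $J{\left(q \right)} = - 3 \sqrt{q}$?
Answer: $- \frac{52175}{2916} + \frac{125 i \sqrt{3}}{27} \approx -17.893 + 8.0188 i$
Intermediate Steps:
$D{\left(u \right)} = - \frac{5}{2 u}$ ($D{\left(u \right)} = - \frac{5}{u + u} = - \frac{5}{2 u}$)
$h{\left(m \right)} = 4 m^{2} + 9 m$ ($h{\left(m \right)} = 9 m + 2 m 2 m = 9 m + 4 m^{2} = 4 m^{2} + 9 m$)
$h^{2}{\left(D{\left(J{\left(-3 \right)} \right)} \right)} = \left(- \frac{5}{2 \left(- 3 \sqrt{-3}\right)} \left(9 + 4 \left(- \frac{5}{2 \left(- 3 \sqrt{-3}\right)}\right)\right)\right)^{2} = \left(- \frac{5}{2 \left(- 3 i \sqrt{3}\right)} \left(9 + 4 \left(- \frac{5}{2 \left(- 3 i \sqrt{3}\right)}\right)\right)\right)^{2} = \left(- \frac{5 \frac{i \sqrt{3}}{9}}{2} \left(9 + 4 \left(- \frac{5 \frac{i \sqrt{3}}{9}}{2}\right)\right)\right)^{2} = \left(- \frac{5 i \sqrt{3}}{18} \left(9 + 4 \left(- \frac{5 i \sqrt{3}}{18}\right)\right)\right)^{2} = \left(- \frac{5 i \sqrt{3}}{18} \left(9 - \frac{10 i \sqrt{3}}{9}\right)\right)^{2} = \left(- \frac{5 i \sqrt{3} \left(9 - \frac{10 i \sqrt{3}}{9}\right)}{18}\right)^{2} = - \frac{25 \left(9 - \frac{10 i \sqrt{3}}{9}\right)^{2}}{108}$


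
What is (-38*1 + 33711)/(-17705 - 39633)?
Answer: -33673/57338 ≈ -0.58727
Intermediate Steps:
(-38*1 + 33711)/(-17705 - 39633) = (-38 + 33711)/(-57338) = 33673*(-1/57338) = -33673/57338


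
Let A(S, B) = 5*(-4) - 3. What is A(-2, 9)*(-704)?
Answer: 16192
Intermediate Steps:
A(S, B) = -23 (A(S, B) = -20 - 3 = -23)
A(-2, 9)*(-704) = -23*(-704) = 16192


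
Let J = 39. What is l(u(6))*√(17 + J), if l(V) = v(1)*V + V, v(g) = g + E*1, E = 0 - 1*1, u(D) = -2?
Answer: -4*√14 ≈ -14.967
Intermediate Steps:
E = -1 (E = 0 - 1 = -1)
v(g) = -1 + g (v(g) = g - 1*1 = g - 1 = -1 + g)
l(V) = V (l(V) = (-1 + 1)*V + V = 0*V + V = 0 + V = V)
l(u(6))*√(17 + J) = -2*√(17 + 39) = -4*√14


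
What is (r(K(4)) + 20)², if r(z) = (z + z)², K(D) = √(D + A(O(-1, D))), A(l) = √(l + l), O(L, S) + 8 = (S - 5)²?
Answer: 1072 + 288*I*√14 ≈ 1072.0 + 1077.6*I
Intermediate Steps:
O(L, S) = -8 + (-5 + S)² (O(L, S) = -8 + (S - 5)² = -8 + (-5 + S)²)
A(l) = √2*√l (A(l) = √(2*l) = √2*√l)
K(D) = √(D + √2*√(-8 + (-5 + D)²))
r(z) = 4*z² (r(z) = (2*z)² = 4*z²)
(r(K(4)) + 20)² = (4*(√(4 + √2*√(-8 + (-5 + 4)²)))² + 20)² = (4*(√(4 + √2*√(-8 + (-1)²)))² + 20)² = (4*(√(4 + √2*√(-8 + 1)))² + 20)² = (4*(√(4 + √2*√(-7)))² + 20)² = (4*(√(4 + √2*(I*√7)))² + 20)² = (4*(√(4 + I*√14))² + 20)² = (4*(4 + I*√14) + 20)² = ((16 + 4*I*√14) + 20)² = (36 + 4*I*√14)²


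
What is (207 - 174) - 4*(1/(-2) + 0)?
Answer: 35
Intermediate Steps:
(207 - 174) - 4*(1/(-2) + 0) = 33 - 4*(1*(-½) + 0) = 33 - 4*(-½ + 0) = 33 - 4*(-½) = 33 + 2 = 35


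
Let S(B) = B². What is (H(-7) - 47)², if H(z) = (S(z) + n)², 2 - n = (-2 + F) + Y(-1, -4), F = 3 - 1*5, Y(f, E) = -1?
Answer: 9541921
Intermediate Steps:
F = -2 (F = 3 - 5 = -2)
n = 7 (n = 2 - ((-2 - 2) - 1) = 2 - (-4 - 1) = 2 - 1*(-5) = 2 + 5 = 7)
H(z) = (7 + z²)² (H(z) = (z² + 7)² = (7 + z²)²)
(H(-7) - 47)² = ((7 + (-7)²)² - 47)² = ((7 + 49)² - 47)² = (56² - 47)² = (3136 - 47)² = 3089² = 9541921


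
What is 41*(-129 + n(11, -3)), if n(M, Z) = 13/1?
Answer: -4756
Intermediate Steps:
n(M, Z) = 13 (n(M, Z) = 13*1 = 13)
41*(-129 + n(11, -3)) = 41*(-129 + 13) = 41*(-116) = -4756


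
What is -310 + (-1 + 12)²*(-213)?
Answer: -26083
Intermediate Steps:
-310 + (-1 + 12)²*(-213) = -310 + 11²*(-213) = -310 + 121*(-213) = -310 - 25773 = -26083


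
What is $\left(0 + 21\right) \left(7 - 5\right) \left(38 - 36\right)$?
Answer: $84$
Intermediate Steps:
$\left(0 + 21\right) \left(7 - 5\right) \left(38 - 36\right) = 21 \cdot 2 \cdot 2 = 42 \cdot 2 = 84$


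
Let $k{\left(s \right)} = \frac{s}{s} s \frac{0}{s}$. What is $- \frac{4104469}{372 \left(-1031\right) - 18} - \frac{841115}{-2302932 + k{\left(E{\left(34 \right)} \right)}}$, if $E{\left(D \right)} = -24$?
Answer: $\frac{1629153776893}{147214928100} \approx 11.066$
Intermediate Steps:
$k{\left(s \right)} = 0$ ($k{\left(s \right)} = 1 s 0 = s 0 = 0$)
$- \frac{4104469}{372 \left(-1031\right) - 18} - \frac{841115}{-2302932 + k{\left(E{\left(34 \right)} \right)}} = - \frac{4104469}{372 \left(-1031\right) - 18} - \frac{841115}{-2302932 + 0} = - \frac{4104469}{-383532 - 18} - \frac{841115}{-2302932} = - \frac{4104469}{-383550} - - \frac{841115}{2302932} = \left(-4104469\right) \left(- \frac{1}{383550}\right) + \frac{841115}{2302932} = \frac{4104469}{383550} + \frac{841115}{2302932} = \frac{1629153776893}{147214928100}$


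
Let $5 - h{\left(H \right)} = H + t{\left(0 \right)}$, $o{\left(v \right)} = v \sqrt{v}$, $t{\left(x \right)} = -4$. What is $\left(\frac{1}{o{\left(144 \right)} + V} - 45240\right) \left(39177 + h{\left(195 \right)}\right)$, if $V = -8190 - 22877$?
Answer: $- \frac{51752612411751}{29339} \approx -1.764 \cdot 10^{9}$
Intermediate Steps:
$V = -31067$
$o{\left(v \right)} = v^{\frac{3}{2}}$
$h{\left(H \right)} = 9 - H$ ($h{\left(H \right)} = 5 - \left(H - 4\right) = 5 - \left(-4 + H\right) = 9 - H$)
$\left(\frac{1}{o{\left(144 \right)} + V} - 45240\right) \left(39177 + h{\left(195 \right)}\right) = \left(\frac{1}{144^{\frac{3}{2}} - 31067} - 45240\right) \left(39177 + \left(9 - 195\right)\right) = \left(\frac{1}{1728 - 31067} - 45240\right) \left(39177 + \left(9 - 195\right)\right) = \left(\frac{1}{-29339} - 45240\right) \left(39177 - 186\right) = \left(- \frac{1}{29339} - 45240\right) 38991 = \left(- \frac{1327296361}{29339}\right) 38991 = - \frac{51752612411751}{29339}$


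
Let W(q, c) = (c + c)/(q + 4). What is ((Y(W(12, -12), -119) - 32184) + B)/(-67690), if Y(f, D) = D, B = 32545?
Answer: -121/33845 ≈ -0.0035751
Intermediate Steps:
W(q, c) = 2*c/(4 + q) (W(q, c) = (2*c)/(4 + q) = 2*c/(4 + q))
((Y(W(12, -12), -119) - 32184) + B)/(-67690) = ((-119 - 32184) + 32545)/(-67690) = (-32303 + 32545)*(-1/67690) = 242*(-1/67690) = -121/33845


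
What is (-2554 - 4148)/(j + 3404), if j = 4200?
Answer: -3351/3802 ≈ -0.88138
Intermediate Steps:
(-2554 - 4148)/(j + 3404) = (-2554 - 4148)/(4200 + 3404) = -6702/7604 = -6702*1/7604 = -3351/3802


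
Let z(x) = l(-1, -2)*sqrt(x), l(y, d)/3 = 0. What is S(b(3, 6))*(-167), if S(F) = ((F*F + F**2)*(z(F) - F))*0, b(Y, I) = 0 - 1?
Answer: 0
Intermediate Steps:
l(y, d) = 0 (l(y, d) = 3*0 = 0)
b(Y, I) = -1
z(x) = 0 (z(x) = 0*sqrt(x) = 0)
S(F) = 0 (S(F) = ((F*F + F**2)*(0 - F))*0 = ((F**2 + F**2)*(-F))*0 = ((2*F**2)*(-F))*0 = -2*F**3*0 = 0)
S(b(3, 6))*(-167) = 0*(-167) = 0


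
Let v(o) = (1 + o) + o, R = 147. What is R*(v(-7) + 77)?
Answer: 9408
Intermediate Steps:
v(o) = 1 + 2*o
R*(v(-7) + 77) = 147*((1 + 2*(-7)) + 77) = 147*((1 - 14) + 77) = 147*(-13 + 77) = 147*64 = 9408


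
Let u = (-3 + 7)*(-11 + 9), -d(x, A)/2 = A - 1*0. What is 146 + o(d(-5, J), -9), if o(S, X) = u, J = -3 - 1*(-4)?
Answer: 138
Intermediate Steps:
J = 1 (J = -3 + 4 = 1)
d(x, A) = -2*A (d(x, A) = -2*(A - 1*0) = -2*(A + 0) = -2*A)
u = -8 (u = 4*(-2) = -8)
o(S, X) = -8
146 + o(d(-5, J), -9) = 146 - 8 = 138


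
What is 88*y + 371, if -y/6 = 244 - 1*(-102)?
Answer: -182317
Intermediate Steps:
y = -2076 (y = -6*(244 - 1*(-102)) = -6*(244 + 102) = -6*346 = -2076)
88*y + 371 = 88*(-2076) + 371 = -182688 + 371 = -182317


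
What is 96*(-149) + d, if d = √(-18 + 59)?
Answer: -14304 + √41 ≈ -14298.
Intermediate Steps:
d = √41 ≈ 6.4031
96*(-149) + d = 96*(-149) + √41 = -14304 + √41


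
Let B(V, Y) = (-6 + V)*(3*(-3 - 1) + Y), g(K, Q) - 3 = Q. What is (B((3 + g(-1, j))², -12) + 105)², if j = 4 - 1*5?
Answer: 123201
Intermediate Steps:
j = -1 (j = 4 - 5 = -1)
g(K, Q) = 3 + Q
B(V, Y) = (-12 + Y)*(-6 + V) (B(V, Y) = (-6 + V)*(3*(-4) + Y) = (-6 + V)*(-12 + Y) = (-12 + Y)*(-6 + V))
(B((3 + g(-1, j))², -12) + 105)² = ((72 - 12*(3 + (3 - 1))² - 6*(-12) + (3 + (3 - 1))²*(-12)) + 105)² = ((72 - 12*(3 + 2)² + 72 + (3 + 2)²*(-12)) + 105)² = ((72 - 12*5² + 72 + 5²*(-12)) + 105)² = ((72 - 12*25 + 72 + 25*(-12)) + 105)² = ((72 - 300 + 72 - 300) + 105)² = (-456 + 105)² = (-351)² = 123201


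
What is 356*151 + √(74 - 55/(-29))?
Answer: 53756 + √63829/29 ≈ 53765.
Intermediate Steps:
356*151 + √(74 - 55/(-29)) = 53756 + √(74 - 55*(-1/29)) = 53756 + √(74 + 55/29) = 53756 + √(2201/29) = 53756 + √63829/29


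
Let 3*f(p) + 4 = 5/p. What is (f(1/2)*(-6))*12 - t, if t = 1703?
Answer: -1847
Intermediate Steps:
f(p) = -4/3 + 5/(3*p) (f(p) = -4/3 + (5/p)/3 = -4/3 + 5/(3*p))
(f(1/2)*(-6))*12 - t = (((5 - 4/2)/(3*(1/2)))*(-6))*12 - 1*1703 = (((5 - 4*½)/(3*(½)))*(-6))*12 - 1703 = (((⅓)*2*(5 - 2))*(-6))*12 - 1703 = (((⅓)*2*3)*(-6))*12 - 1703 = (2*(-6))*12 - 1703 = -12*12 - 1703 = -144 - 1703 = -1847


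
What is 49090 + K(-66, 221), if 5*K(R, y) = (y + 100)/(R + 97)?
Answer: 7609271/155 ≈ 49092.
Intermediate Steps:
K(R, y) = (100 + y)/(5*(97 + R)) (K(R, y) = ((y + 100)/(R + 97))/5 = ((100 + y)/(97 + R))/5 = (100 + y)/(5*(97 + R)))
49090 + K(-66, 221) = 49090 + (100 + 221)/(5*(97 - 66)) = 49090 + (⅕)*321/31 = 49090 + (⅕)*(1/31)*321 = 49090 + 321/155 = 7609271/155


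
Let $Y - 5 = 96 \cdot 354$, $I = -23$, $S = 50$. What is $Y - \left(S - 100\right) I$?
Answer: $32839$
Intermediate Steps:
$Y = 33989$ ($Y = 5 + 96 \cdot 354 = 5 + 33984 = 33989$)
$Y - \left(S - 100\right) I = 33989 - \left(50 - 100\right) \left(-23\right) = 33989 - \left(-50\right) \left(-23\right) = 33989 - 1150 = 32839$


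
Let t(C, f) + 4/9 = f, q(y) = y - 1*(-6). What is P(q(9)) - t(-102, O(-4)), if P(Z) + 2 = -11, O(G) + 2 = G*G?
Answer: -239/9 ≈ -26.556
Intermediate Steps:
q(y) = 6 + y (q(y) = y + 6 = 6 + y)
O(G) = -2 + G**2 (O(G) = -2 + G*G = -2 + G**2)
t(C, f) = -4/9 + f
P(Z) = -13 (P(Z) = -2 - 11 = -13)
P(q(9)) - t(-102, O(-4)) = -13 - (-4/9 + (-2 + (-4)**2)) = -13 - (-4/9 + (-2 + 16)) = -13 - (-4/9 + 14) = -13 - 1*122/9 = -13 - 122/9 = -239/9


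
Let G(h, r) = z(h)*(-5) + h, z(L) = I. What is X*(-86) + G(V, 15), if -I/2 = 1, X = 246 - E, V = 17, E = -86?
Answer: -28525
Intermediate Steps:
X = 332 (X = 246 - 1*(-86) = 246 + 86 = 332)
I = -2 (I = -2*1 = -2)
z(L) = -2
G(h, r) = 10 + h (G(h, r) = -2*(-5) + h = 10 + h)
X*(-86) + G(V, 15) = 332*(-86) + (10 + 17) = -28552 + 27 = -28525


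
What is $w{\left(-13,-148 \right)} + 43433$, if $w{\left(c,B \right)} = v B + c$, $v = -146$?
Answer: $65028$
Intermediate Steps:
$w{\left(c,B \right)} = c - 146 B$ ($w{\left(c,B \right)} = - 146 B + c = c - 146 B$)
$w{\left(-13,-148 \right)} + 43433 = \left(-13 - -21608\right) + 43433 = \left(-13 + 21608\right) + 43433 = 21595 + 43433 = 65028$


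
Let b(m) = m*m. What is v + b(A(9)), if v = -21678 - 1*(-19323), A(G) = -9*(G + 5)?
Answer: 13521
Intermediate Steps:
A(G) = -45 - 9*G (A(G) = -9*(5 + G) = -45 - 9*G)
b(m) = m²
v = -2355 (v = -21678 + 19323 = -2355)
v + b(A(9)) = -2355 + (-45 - 9*9)² = -2355 + (-45 - 81)² = -2355 + (-126)² = -2355 + 15876 = 13521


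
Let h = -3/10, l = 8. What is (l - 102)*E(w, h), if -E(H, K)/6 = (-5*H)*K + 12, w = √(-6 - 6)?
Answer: 6768 + 1692*I*√3 ≈ 6768.0 + 2930.6*I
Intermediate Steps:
w = 2*I*√3 (w = √(-12) = 2*I*√3 ≈ 3.4641*I)
h = -3/10 (h = -3*⅒ = -3/10 ≈ -0.30000)
E(H, K) = -72 + 30*H*K (E(H, K) = -6*((-5*H)*K + 12) = -6*(-5*H*K + 12) = -6*(12 - 5*H*K) = -72 + 30*H*K)
(l - 102)*E(w, h) = (8 - 102)*(-72 + 30*(2*I*√3)*(-3/10)) = -94*(-72 - 18*I*√3) = 6768 + 1692*I*√3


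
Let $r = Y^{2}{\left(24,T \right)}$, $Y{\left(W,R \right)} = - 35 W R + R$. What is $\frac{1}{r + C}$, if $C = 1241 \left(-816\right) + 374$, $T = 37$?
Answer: $\frac{1}{962655567} \approx 1.0388 \cdot 10^{-9}$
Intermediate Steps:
$Y{\left(W,R \right)} = R - 35 R W$ ($Y{\left(W,R \right)} = - 35 R W + R = R - 35 R W$)
$C = -1012282$ ($C = -1012656 + 374 = -1012282$)
$r = 963667849$ ($r = \left(37 \left(1 - 840\right)\right)^{2} = \left(37 \left(-839\right)\right)^{2} = \left(-31043\right)^{2} = 963667849$)
$\frac{1}{r + C} = \frac{1}{963667849 - 1012282} = \frac{1}{962655567}$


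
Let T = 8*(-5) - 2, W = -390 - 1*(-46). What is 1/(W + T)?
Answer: -1/386 ≈ -0.0025907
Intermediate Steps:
W = -344 (W = -390 + 46 = -344)
T = -42 (T = -40 - 2 = -42)
1/(W + T) = 1/(-344 - 42) = 1/(-386) = -1/386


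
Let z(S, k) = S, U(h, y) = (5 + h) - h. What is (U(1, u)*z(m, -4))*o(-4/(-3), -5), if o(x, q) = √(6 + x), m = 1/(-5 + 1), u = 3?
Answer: -5*√66/12 ≈ -3.3850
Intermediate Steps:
U(h, y) = 5
m = -¼ (m = 1/(-4) = -¼ ≈ -0.25000)
(U(1, u)*z(m, -4))*o(-4/(-3), -5) = (5*(-¼))*√(6 - 4/(-3)) = -5*√(6 - 4*(-⅓))/4 = -5*√(6 + 4/3)/4 = -5*√66/12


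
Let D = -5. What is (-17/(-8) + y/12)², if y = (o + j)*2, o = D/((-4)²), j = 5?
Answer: 8649/1024 ≈ 8.4463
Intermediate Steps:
o = -5/16 (o = -5/((-4)²) = -5/16 ≈ -0.31250)
y = 75/8 (y = (-5/16 + 5)*2 = (75/16)*2 = 75/8 ≈ 9.3750)
(-17/(-8) + y/12)² = (-17/(-8) + (75/8)/12)² = (-17*(-⅛) + (75/8)*(1/12))² = (17/8 + 25/32)² = (93/32)² = 8649/1024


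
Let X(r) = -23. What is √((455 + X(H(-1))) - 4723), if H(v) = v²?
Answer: I*√4291 ≈ 65.506*I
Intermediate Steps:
√((455 + X(H(-1))) - 4723) = √((455 - 23) - 4723) = √(432 - 4723) = √(-4291) = I*√4291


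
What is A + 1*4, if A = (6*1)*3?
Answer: 22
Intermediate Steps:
A = 18 (A = 6*3 = 18)
A + 1*4 = 18 + 1*4 = 18 + 4 = 22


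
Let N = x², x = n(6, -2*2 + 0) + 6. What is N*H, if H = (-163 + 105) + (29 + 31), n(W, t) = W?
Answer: 288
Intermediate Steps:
H = 2 (H = -58 + 60 = 2)
x = 12 (x = 6 + 6 = 12)
N = 144 (N = 12² = 144)
N*H = 144*2 = 288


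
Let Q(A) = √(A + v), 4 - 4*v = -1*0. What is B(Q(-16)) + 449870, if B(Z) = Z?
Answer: 449870 + I*√15 ≈ 4.4987e+5 + 3.873*I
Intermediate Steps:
v = 1 (v = 1 - (-1)*0/4 = 1 - ¼*0 = 1 + 0 = 1)
Q(A) = √(1 + A) (Q(A) = √(A + 1) = √(1 + A))
B(Q(-16)) + 449870 = √(1 - 16) + 449870 = √(-15) + 449870 = I*√15 + 449870 = 449870 + I*√15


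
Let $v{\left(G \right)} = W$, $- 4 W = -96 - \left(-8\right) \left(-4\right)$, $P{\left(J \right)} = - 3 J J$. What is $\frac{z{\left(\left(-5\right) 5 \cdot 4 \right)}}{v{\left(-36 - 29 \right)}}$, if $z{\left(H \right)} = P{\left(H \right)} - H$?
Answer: $- \frac{7475}{8} \approx -934.38$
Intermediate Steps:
$P{\left(J \right)} = - 3 J^{2}$
$W = 32$ ($W = - \frac{-96 - \left(-8\right) \left(-4\right)}{4} = - \frac{-96 - 32}{4} = \left(- \frac{1}{4}\right) \left(-128\right) = 32$)
$v{\left(G \right)} = 32$
$z{\left(H \right)} = - H - 3 H^{2}$ ($z{\left(H \right)} = - 3 H^{2} - H = - H - 3 H^{2}$)
$\frac{z{\left(\left(-5\right) 5 \cdot 4 \right)}}{v{\left(-36 - 29 \right)}} = \frac{\left(-5\right) 5 \cdot 4 \left(-1 - 3 \left(-5\right) 5 \cdot 4\right)}{32} = \left(-25\right) 4 \left(-1 - 3 \left(\left(-25\right) 4\right)\right) \frac{1}{32} = - 100 \left(-1 - -300\right) \frac{1}{32} = - 100 \left(-1 + 300\right) \frac{1}{32} = \left(-100\right) 299 \cdot \frac{1}{32} = \left(-29900\right) \frac{1}{32} = - \frac{7475}{8}$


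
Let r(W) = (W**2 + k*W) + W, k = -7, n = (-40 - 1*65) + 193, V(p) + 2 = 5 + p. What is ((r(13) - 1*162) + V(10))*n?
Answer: -5104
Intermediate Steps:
V(p) = 3 + p (V(p) = -2 + (5 + p) = 3 + p)
n = 88 (n = (-40 - 65) + 193 = -105 + 193 = 88)
r(W) = W**2 - 6*W (r(W) = (W**2 - 7*W) + W = W**2 - 6*W)
((r(13) - 1*162) + V(10))*n = ((13*(-6 + 13) - 1*162) + (3 + 10))*88 = ((13*7 - 162) + 13)*88 = ((91 - 162) + 13)*88 = (-71 + 13)*88 = -58*88 = -5104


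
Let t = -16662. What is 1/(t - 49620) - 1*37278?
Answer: -2470860397/66282 ≈ -37278.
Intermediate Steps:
1/(t - 49620) - 1*37278 = 1/(-16662 - 49620) - 1*37278 = 1/(-66282) - 37278 = -1/66282 - 37278 = -2470860397/66282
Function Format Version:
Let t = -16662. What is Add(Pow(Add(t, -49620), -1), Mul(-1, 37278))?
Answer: Rational(-2470860397, 66282) ≈ -37278.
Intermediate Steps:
Add(Pow(Add(t, -49620), -1), Mul(-1, 37278)) = Add(Pow(Add(-16662, -49620), -1), Mul(-1, 37278)) = Add(Pow(-66282, -1), -37278) = Add(Rational(-1, 66282), -37278) = Rational(-2470860397, 66282)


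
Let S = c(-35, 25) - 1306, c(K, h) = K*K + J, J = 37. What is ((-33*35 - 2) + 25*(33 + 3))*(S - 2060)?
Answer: 540728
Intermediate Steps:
c(K, h) = 37 + K² (c(K, h) = K*K + 37 = K² + 37 = 37 + K²)
S = -44 (S = (37 + (-35)²) - 1306 = (37 + 1225) - 1306 = 1262 - 1306 = -44)
((-33*35 - 2) + 25*(33 + 3))*(S - 2060) = ((-33*35 - 2) + 25*(33 + 3))*(-44 - 2060) = ((-1155 - 2) + 25*36)*(-2104) = (-1157 + 900)*(-2104) = -257*(-2104) = 540728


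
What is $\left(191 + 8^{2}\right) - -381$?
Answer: $636$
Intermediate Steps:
$\left(191 + 8^{2}\right) - -381 = \left(191 + 64\right) + 381 = 255 + 381 = 636$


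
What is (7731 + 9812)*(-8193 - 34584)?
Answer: -750436911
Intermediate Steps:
(7731 + 9812)*(-8193 - 34584) = 17543*(-42777) = -750436911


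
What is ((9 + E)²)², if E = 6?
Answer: 50625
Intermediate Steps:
((9 + E)²)² = ((9 + 6)²)² = (15²)² = 225² = 50625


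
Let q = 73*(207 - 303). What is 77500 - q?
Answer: 84508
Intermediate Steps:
q = -7008 (q = 73*(-96) = -7008)
77500 - q = 77500 - 1*(-7008) = 77500 + 7008 = 84508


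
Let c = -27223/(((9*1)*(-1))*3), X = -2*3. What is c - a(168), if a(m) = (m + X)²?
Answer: -681365/27 ≈ -25236.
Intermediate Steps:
X = -6
a(m) = (-6 + m)² (a(m) = (m - 6)² = (-6 + m)²)
c = 27223/27 (c = -27223/((9*(-1))*3) = -27223/((-9*3)) = -27223/(-27) = -27223*(-1/27) = 27223/27 ≈ 1008.3)
c - a(168) = 27223/27 - (-6 + 168)² = 27223/27 - 1*162² = 27223/27 - 1*26244 = 27223/27 - 26244 = -681365/27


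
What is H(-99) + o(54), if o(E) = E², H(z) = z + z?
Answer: 2718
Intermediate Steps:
H(z) = 2*z
H(-99) + o(54) = 2*(-99) + 54² = -198 + 2916 = 2718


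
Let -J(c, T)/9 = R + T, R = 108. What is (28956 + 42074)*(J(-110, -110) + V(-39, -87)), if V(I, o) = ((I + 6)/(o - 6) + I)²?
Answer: 103171217060/961 ≈ 1.0736e+8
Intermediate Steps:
V(I, o) = (I + (6 + I)/(-6 + o))² (V(I, o) = ((6 + I)/(-6 + o) + I)² = (I + (6 + I)/(-6 + o))²)
J(c, T) = -972 - 9*T (J(c, T) = -9*(108 + T) = -972 - 9*T)
(28956 + 42074)*(J(-110, -110) + V(-39, -87)) = (28956 + 42074)*((-972 - 9*(-110)) + (6 - 5*(-39) - 39*(-87))²/(-6 - 87)²) = 71030*((-972 + 990) + (6 + 195 + 3393)²/(-93)²) = 71030*(18 + (1/8649)*3594²) = 71030*(18 + (1/8649)*12916836) = 71030*(18 + 1435204/961) = 71030*(1452502/961) = 103171217060/961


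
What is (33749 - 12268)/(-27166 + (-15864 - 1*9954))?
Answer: -21481/52984 ≈ -0.40542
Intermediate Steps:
(33749 - 12268)/(-27166 + (-15864 - 1*9954)) = 21481/(-27166 + (-15864 - 9954)) = 21481/(-27166 - 25818) = 21481/(-52984) = 21481*(-1/52984) = -21481/52984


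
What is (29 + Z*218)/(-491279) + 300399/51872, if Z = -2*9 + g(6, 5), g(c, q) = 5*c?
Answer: 147442518881/25483624288 ≈ 5.7858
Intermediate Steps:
Z = 12 (Z = -2*9 + 5*6 = -18 + 30 = 12)
(29 + Z*218)/(-491279) + 300399/51872 = (29 + 12*218)/(-491279) + 300399/51872 = (29 + 2616)*(-1/491279) + 300399*(1/51872) = 2645*(-1/491279) + 300399/51872 = -2645/491279 + 300399/51872 = 147442518881/25483624288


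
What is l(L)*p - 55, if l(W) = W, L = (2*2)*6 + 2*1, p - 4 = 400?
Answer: 10449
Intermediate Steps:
p = 404 (p = 4 + 400 = 404)
L = 26 (L = 4*6 + 2 = 24 + 2 = 26)
l(L)*p - 55 = 26*404 - 55 = 10504 - 55 = 10449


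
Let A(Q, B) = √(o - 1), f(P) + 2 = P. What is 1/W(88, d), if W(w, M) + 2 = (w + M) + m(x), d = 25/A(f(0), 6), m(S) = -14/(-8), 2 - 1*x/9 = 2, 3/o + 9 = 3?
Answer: 4212/389603 + 400*I*√6/389603 ≈ 0.010811 + 0.0025149*I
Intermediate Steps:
o = -½ (o = 3/(-9 + 3) = 3/(-6) = 3*(-⅙) = -½ ≈ -0.50000)
f(P) = -2 + P
x = 0 (x = 18 - 9*2 = 18 - 18 = 0)
A(Q, B) = I*√6/2 (A(Q, B) = √(-½ - 1) = √(-3/2) = I*√6/2)
m(S) = 7/4 (m(S) = -14*(-⅛) = 7/4)
d = -25*I*√6/3 (d = 25/((I*√6/2)) = 25*(-I*√6/3) = -25*I*√6/3 ≈ -20.412*I)
W(w, M) = -¼ + M + w (W(w, M) = -2 + ((w + M) + 7/4) = -2 + ((M + w) + 7/4) = -2 + (7/4 + M + w) = -¼ + M + w)
1/W(88, d) = 1/(-¼ - 25*I*√6/3 + 88) = 1/(351/4 - 25*I*√6/3)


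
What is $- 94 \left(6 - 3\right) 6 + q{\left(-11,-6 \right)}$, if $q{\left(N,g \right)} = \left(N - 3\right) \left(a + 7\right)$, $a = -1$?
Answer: $-1776$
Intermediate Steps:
$q{\left(N,g \right)} = -18 + 6 N$ ($q{\left(N,g \right)} = \left(N - 3\right) \left(-1 + 7\right) = \left(-3 + N\right) 6 = -18 + 6 N$)
$- 94 \left(6 - 3\right) 6 + q{\left(-11,-6 \right)} = - 94 \left(6 - 3\right) 6 + \left(-18 + 6 \left(-11\right)\right) = - 94 \cdot 3 \cdot 6 - 84 = \left(-94\right) 18 - 84 = -1692 - 84 = -1776$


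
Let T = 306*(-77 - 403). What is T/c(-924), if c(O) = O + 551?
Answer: 146880/373 ≈ 393.78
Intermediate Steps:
c(O) = 551 + O
T = -146880 (T = 306*(-480) = -146880)
T/c(-924) = -146880/(551 - 924) = -146880/(-373) = -146880*(-1/373) = 146880/373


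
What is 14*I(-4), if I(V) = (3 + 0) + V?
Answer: -14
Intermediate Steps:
I(V) = 3 + V
14*I(-4) = 14*(3 - 4) = 14*(-1) = -14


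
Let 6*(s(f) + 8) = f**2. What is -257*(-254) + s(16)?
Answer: 195938/3 ≈ 65313.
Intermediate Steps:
s(f) = -8 + f**2/6
-257*(-254) + s(16) = -257*(-254) + (-8 + (1/6)*16**2) = 65278 + (-8 + (1/6)*256) = 65278 + (-8 + 128/3) = 65278 + 104/3 = 195938/3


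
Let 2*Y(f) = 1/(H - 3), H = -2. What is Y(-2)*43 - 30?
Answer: -343/10 ≈ -34.300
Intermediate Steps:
Y(f) = -1/10 (Y(f) = 1/(2*(-2 - 3)) = (1/2)/(-5) = (1/2)*(-1/5) = -1/10)
Y(-2)*43 - 30 = -1/10*43 - 30 = -43/10 - 30 = -343/10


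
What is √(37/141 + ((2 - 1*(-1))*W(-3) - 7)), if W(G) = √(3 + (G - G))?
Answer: √(-133950 + 59643*√3)/141 ≈ 1.2415*I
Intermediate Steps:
W(G) = √3 (W(G) = √(3 + 0) = √3)
√(37/141 + ((2 - 1*(-1))*W(-3) - 7)) = √(37/141 + ((2 - 1*(-1))*√3 - 7)) = √(37*(1/141) + ((2 + 1)*√3 - 7)) = √(37/141 + (3*√3 - 7)) = √(37/141 + (-7 + 3*√3)) = √(-950/141 + 3*√3)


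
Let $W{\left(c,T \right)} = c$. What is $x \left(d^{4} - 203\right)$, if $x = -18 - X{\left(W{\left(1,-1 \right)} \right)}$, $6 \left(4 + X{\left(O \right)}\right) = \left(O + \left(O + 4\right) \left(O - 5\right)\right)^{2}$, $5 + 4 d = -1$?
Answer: $\frac{1409315}{96} \approx 14680.0$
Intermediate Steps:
$d = - \frac{3}{2}$ ($d = - \frac{5}{4} + \frac{1}{4} \left(-1\right) = - \frac{5}{4} - \frac{1}{4} = - \frac{3}{2} \approx -1.5$)
$X{\left(O \right)} = -4 + \frac{\left(O + \left(-5 + O\right) \left(4 + O\right)\right)^{2}}{6}$ ($X{\left(O \right)} = -4 + \frac{\left(O + \left(O + 4\right) \left(O - 5\right)\right)^{2}}{6} = -4 + \frac{\left(O + \left(4 + O\right) \left(-5 + O\right)\right)^{2}}{6} = -4 + \frac{\left(O + \left(-5 + O\right) \left(4 + O\right)\right)^{2}}{6}$)
$x = - \frac{445}{6}$ ($x = -18 - \left(-4 + \frac{\left(-20 + 1^{2}\right)^{2}}{6}\right) = -18 - \left(-4 + \frac{\left(-20 + 1\right)^{2}}{6}\right) = -18 - \left(-4 + \frac{\left(-19\right)^{2}}{6}\right) = -18 - \left(-4 + \frac{1}{6} \cdot 361\right) = -18 - \left(-4 + \frac{361}{6}\right) = -18 - \frac{337}{6} = - \frac{445}{6} \approx -74.167$)
$x \left(d^{4} - 203\right) = - \frac{445 \left(\left(- \frac{3}{2}\right)^{4} - 203\right)}{6} = - \frac{445 \left(\frac{81}{16} - 203\right)}{6} = \left(- \frac{445}{6}\right) \left(- \frac{3167}{16}\right) = \frac{1409315}{96}$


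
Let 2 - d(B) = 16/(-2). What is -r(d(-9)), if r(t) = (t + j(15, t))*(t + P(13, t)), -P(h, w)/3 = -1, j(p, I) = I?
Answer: -260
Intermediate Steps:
P(h, w) = 3 (P(h, w) = -3*(-1) = 3)
d(B) = 10 (d(B) = 2 - 16/(-2) = 2 - 16*(-1)/2 = 2 - 1*(-8) = 2 + 8 = 10)
r(t) = 2*t*(3 + t) (r(t) = (t + t)*(t + 3) = (2*t)*(3 + t) = 2*t*(3 + t))
-r(d(-9)) = -2*10*(3 + 10) = -2*10*13 = -1*260 = -260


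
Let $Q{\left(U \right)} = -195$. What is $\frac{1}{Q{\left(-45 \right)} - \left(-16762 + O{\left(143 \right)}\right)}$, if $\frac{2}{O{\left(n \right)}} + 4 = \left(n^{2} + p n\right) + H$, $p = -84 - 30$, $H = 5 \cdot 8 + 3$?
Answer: $\frac{2093}{34674730} \approx 6.0361 \cdot 10^{-5}$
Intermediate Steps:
$H = 43$ ($H = 40 + 3 = 43$)
$p = -114$
$O{\left(n \right)} = \frac{2}{39 + n^{2} - 114 n}$ ($O{\left(n \right)} = \frac{2}{-4 + \left(\left(n^{2} - 114 n\right) + 43\right)} = \frac{2}{-4 + \left(43 + n^{2} - 114 n\right)} = \frac{2}{39 + n^{2} - 114 n}$)
$\frac{1}{Q{\left(-45 \right)} - \left(-16762 + O{\left(143 \right)}\right)} = \frac{1}{-195 + \left(16762 - \frac{2}{39 + 143^{2} - 16302}\right)} = \frac{1}{-195 + \left(16762 - \frac{2}{39 + 20449 - 16302}\right)} = \frac{1}{-195 + \left(16762 - \frac{2}{4186}\right)} = \frac{1}{-195 + \left(16762 - 2 \cdot \frac{1}{4186}\right)} = \frac{1}{-195 + \left(16762 - \frac{1}{2093}\right)} = \frac{1}{-195 + \frac{35082865}{2093}} = \frac{1}{\frac{34674730}{2093}} = \frac{2093}{34674730}$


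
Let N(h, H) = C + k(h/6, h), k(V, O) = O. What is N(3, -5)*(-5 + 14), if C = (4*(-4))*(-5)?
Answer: 747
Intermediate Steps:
C = 80 (C = -16*(-5) = 80)
N(h, H) = 80 + h
N(3, -5)*(-5 + 14) = (80 + 3)*(-5 + 14) = 83*9 = 747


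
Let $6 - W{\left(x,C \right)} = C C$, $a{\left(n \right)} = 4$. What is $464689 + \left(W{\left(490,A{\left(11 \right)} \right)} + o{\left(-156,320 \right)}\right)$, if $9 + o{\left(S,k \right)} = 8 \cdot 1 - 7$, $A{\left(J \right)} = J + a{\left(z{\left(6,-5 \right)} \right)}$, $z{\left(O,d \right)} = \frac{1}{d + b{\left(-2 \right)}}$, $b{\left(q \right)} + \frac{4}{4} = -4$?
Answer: $464462$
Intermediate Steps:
$b{\left(q \right)} = -5$ ($b{\left(q \right)} = -1 - 4 = -5$)
$z{\left(O,d \right)} = \frac{1}{-5 + d}$ ($z{\left(O,d \right)} = \frac{1}{d - 5} = \frac{1}{-5 + d}$)
$A{\left(J \right)} = 4 + J$ ($A{\left(J \right)} = J + 4 = 4 + J$)
$o{\left(S,k \right)} = -8$ ($o{\left(S,k \right)} = -9 + \left(8 \cdot 1 - 7\right) = -9 + \left(8 - 7\right) = -9 + 1 = -8$)
$W{\left(x,C \right)} = 6 - C^{2}$ ($W{\left(x,C \right)} = 6 - C C = 6 - C^{2}$)
$464689 + \left(W{\left(490,A{\left(11 \right)} \right)} + o{\left(-156,320 \right)}\right) = 464689 + \left(\left(6 - \left(4 + 11\right)^{2}\right) - 8\right) = 464689 + \left(\left(6 - 15^{2}\right) - 8\right) = 464689 + \left(\left(6 - 225\right) - 8\right) = 464689 - 227 = 464462$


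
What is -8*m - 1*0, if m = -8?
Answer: 64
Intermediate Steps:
-8*m - 1*0 = -8*(-8) - 1*0 = 64 + 0 = 64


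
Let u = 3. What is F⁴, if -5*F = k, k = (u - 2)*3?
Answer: 81/625 ≈ 0.12960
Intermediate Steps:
k = 3 (k = (3 - 2)*3 = 1*3 = 3)
F = -⅗ (F = -⅕*3 = -⅗ ≈ -0.60000)
F⁴ = (-⅗)⁴ = 81/625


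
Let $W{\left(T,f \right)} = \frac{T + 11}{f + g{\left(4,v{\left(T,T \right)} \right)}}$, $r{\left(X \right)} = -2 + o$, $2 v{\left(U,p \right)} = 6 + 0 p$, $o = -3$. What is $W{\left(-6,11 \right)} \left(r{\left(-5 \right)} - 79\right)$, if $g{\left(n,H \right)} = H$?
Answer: $-30$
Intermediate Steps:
$v{\left(U,p \right)} = 3$ ($v{\left(U,p \right)} = \frac{6 + 0 p}{2} = \frac{6 + 0}{2} = \frac{1}{2} \cdot 6 = 3$)
$r{\left(X \right)} = -5$ ($r{\left(X \right)} = -2 - 3 = -5$)
$W{\left(T,f \right)} = \frac{11 + T}{3 + f}$ ($W{\left(T,f \right)} = \frac{T + 11}{f + 3} = \frac{11 + T}{3 + f}$)
$W{\left(-6,11 \right)} \left(r{\left(-5 \right)} - 79\right) = \frac{11 - 6}{3 + 11} \left(-5 - 79\right) = \frac{1}{14} \cdot 5 \left(-84\right) = \frac{5}{14} \left(-84\right) = -30$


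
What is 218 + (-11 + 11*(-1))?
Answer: 196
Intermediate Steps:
218 + (-11 + 11*(-1)) = 218 + (-11 - 11) = 218 - 22 = 196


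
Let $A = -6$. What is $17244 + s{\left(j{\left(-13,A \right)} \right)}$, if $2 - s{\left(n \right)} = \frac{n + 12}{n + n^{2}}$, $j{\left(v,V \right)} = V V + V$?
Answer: $\frac{2673123}{155} \approx 17246.0$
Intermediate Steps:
$j{\left(v,V \right)} = V + V^{2}$ ($j{\left(v,V \right)} = V^{2} + V = V + V^{2}$)
$s{\left(n \right)} = 2 - \frac{12 + n}{n + n^{2}}$ ($s{\left(n \right)} = 2 - \frac{n + 12}{n + n^{2}} = 2 - \frac{12 + n}{n + n^{2}}$)
$17244 + s{\left(j{\left(-13,A \right)} \right)} = 17244 + \frac{-12 - 6 \left(1 - 6\right) + 2 \left(- 6 \left(1 - 6\right)\right)^{2}}{- 6 \left(1 - 6\right) \left(1 - 6 \left(1 - 6\right)\right)} = 17244 + \frac{-12 - -30 + 2 \left(\left(-6\right) \left(-5\right)\right)^{2}}{\left(-6\right) \left(-5\right) \left(1 - -30\right)} = 17244 + \frac{-12 + 30 + 2 \cdot 30^{2}}{30 \left(1 + 30\right)} = 17244 + \frac{-12 + 30 + 2 \cdot 900}{30 \cdot 31} = 17244 + \frac{1}{30} \cdot \frac{1}{31} \left(-12 + 30 + 1800\right) = 17244 + \frac{1}{30} \cdot \frac{1}{31} \cdot 1818 = 17244 + \frac{303}{155} = \frac{2673123}{155}$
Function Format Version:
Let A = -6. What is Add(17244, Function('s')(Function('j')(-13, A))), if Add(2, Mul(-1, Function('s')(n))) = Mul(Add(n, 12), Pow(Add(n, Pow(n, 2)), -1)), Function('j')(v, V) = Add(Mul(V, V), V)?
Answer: Rational(2673123, 155) ≈ 17246.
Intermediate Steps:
Function('j')(v, V) = Add(V, Pow(V, 2)) (Function('j')(v, V) = Add(Pow(V, 2), V) = Add(V, Pow(V, 2)))
Function('s')(n) = Add(2, Mul(-1, Pow(Add(n, Pow(n, 2)), -1), Add(12, n))) (Function('s')(n) = Add(2, Mul(-1, Mul(Add(n, 12), Pow(Add(n, Pow(n, 2)), -1)))) = Add(2, Mul(-1, Mul(Add(12, n), Pow(Add(n, Pow(n, 2)), -1)))) = Add(2, Mul(-1, Mul(Pow(Add(n, Pow(n, 2)), -1), Add(12, n)))) = Add(2, Mul(-1, Pow(Add(n, Pow(n, 2)), -1), Add(12, n))))
Add(17244, Function('s')(Function('j')(-13, A))) = Add(17244, Mul(Pow(Mul(-6, Add(1, -6)), -1), Pow(Add(1, Mul(-6, Add(1, -6))), -1), Add(-12, Mul(-6, Add(1, -6)), Mul(2, Pow(Mul(-6, Add(1, -6)), 2))))) = Add(17244, Mul(Pow(Mul(-6, -5), -1), Pow(Add(1, Mul(-6, -5)), -1), Add(-12, Mul(-6, -5), Mul(2, Pow(Mul(-6, -5), 2))))) = Add(17244, Mul(Pow(30, -1), Pow(Add(1, 30), -1), Add(-12, 30, Mul(2, Pow(30, 2))))) = Add(17244, Mul(Rational(1, 30), Pow(31, -1), Add(-12, 30, Mul(2, 900)))) = Add(17244, Mul(Rational(1, 30), Rational(1, 31), Add(-12, 30, 1800))) = Add(17244, Mul(Rational(1, 30), Rational(1, 31), 1818)) = Add(17244, Rational(303, 155)) = Rational(2673123, 155)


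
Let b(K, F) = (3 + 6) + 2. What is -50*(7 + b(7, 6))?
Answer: -900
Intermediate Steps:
b(K, F) = 11 (b(K, F) = 9 + 2 = 11)
-50*(7 + b(7, 6)) = -50*(7 + 11) = -50*18 = -900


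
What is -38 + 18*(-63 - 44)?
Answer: -1964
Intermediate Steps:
-38 + 18*(-63 - 44) = -38 + 18*(-107) = -38 - 1926 = -1964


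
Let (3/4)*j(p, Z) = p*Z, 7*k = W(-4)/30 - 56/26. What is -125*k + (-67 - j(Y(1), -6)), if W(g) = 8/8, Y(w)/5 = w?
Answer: 5933/546 ≈ 10.866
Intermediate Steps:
Y(w) = 5*w
W(g) = 1 (W(g) = 8*(1/8) = 1)
k = -827/2730 (k = (1/30 - 56/26)/7 = (1*(1/30) - 56*1/26)/7 = (1/30 - 28/13)/7 = (1/7)*(-827/390) = -827/2730 ≈ -0.30293)
j(p, Z) = 4*Z*p/3 (j(p, Z) = 4*(p*Z)/3 = 4*(Z*p)/3 = 4*Z*p/3)
-125*k + (-67 - j(Y(1), -6)) = -125*(-827/2730) + (-67 - 4*(-6)*5*1/3) = 20675/546 + (-67 - 4*(-6)*5/3) = 20675/546 + (-67 - 1*(-40)) = 20675/546 + (-67 + 40) = 20675/546 - 27 = 5933/546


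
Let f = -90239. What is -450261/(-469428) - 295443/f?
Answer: 59773439661/14120237764 ≈ 4.2332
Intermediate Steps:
-450261/(-469428) - 295443/f = -450261/(-469428) - 295443/(-90239) = -450261*(-1/469428) - 295443*(-1/90239) = 150087/156476 + 295443/90239 = 59773439661/14120237764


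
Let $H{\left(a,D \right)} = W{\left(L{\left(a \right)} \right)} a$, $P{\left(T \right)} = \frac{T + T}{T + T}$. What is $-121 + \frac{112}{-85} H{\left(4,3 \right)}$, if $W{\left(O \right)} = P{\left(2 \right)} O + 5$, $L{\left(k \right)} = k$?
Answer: $- \frac{14317}{85} \approx -168.44$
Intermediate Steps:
$P{\left(T \right)} = 1$ ($P{\left(T \right)} = \frac{2 T}{2 T} = 2 T \frac{1}{2 T} = 1$)
$W{\left(O \right)} = 5 + O$ ($W{\left(O \right)} = 1 O + 5 = O + 5 = 5 + O$)
$H{\left(a,D \right)} = a \left(5 + a\right)$ ($H{\left(a,D \right)} = \left(5 + a\right) a = a \left(5 + a\right)$)
$-121 + \frac{112}{-85} H{\left(4,3 \right)} = -121 + \frac{112}{-85} \cdot 4 \left(5 + 4\right) = -121 + 112 \left(- \frac{1}{85}\right) 4 \cdot 9 = -121 - \frac{4032}{85} = - \frac{14317}{85}$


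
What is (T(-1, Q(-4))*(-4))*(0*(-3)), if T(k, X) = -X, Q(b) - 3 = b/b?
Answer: 0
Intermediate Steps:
Q(b) = 4 (Q(b) = 3 + b/b = 3 + 1 = 4)
(T(-1, Q(-4))*(-4))*(0*(-3)) = (-1*4*(-4))*(0*(-3)) = -4*(-4)*0 = 16*0 = 0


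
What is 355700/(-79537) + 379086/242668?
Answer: -28082822209/9650542358 ≈ -2.9100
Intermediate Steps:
355700/(-79537) + 379086/242668 = 355700*(-1/79537) + 379086*(1/242668) = -355700/79537 + 189543/121334 = -28082822209/9650542358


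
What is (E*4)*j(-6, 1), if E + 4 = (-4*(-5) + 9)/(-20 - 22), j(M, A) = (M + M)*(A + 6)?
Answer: 1576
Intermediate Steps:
j(M, A) = 2*M*(6 + A) (j(M, A) = (2*M)*(6 + A) = 2*M*(6 + A))
E = -197/42 (E = -4 + (-4*(-5) + 9)/(-20 - 22) = -4 + (20 + 9)/(-42) = -4 + 29*(-1/42) = -4 - 29/42 = -197/42 ≈ -4.6905)
(E*4)*j(-6, 1) = (-197/42*4)*(2*(-6)*(6 + 1)) = -788*(-6)*7/21 = -394/21*(-84) = 1576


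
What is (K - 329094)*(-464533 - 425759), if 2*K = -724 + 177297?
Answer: 214388990790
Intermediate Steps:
K = 176573/2 (K = (-724 + 177297)/2 = (½)*176573 = 176573/2 ≈ 88287.)
(K - 329094)*(-464533 - 425759) = (176573/2 - 329094)*(-464533 - 425759) = -481615/2*(-890292) = 214388990790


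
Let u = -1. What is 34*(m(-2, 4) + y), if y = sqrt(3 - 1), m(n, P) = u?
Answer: -34 + 34*sqrt(2) ≈ 14.083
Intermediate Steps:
m(n, P) = -1
y = sqrt(2) ≈ 1.4142
34*(m(-2, 4) + y) = 34*(-1 + sqrt(2)) = -34 + 34*sqrt(2)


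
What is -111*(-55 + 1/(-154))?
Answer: 940281/154 ≈ 6105.7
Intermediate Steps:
-111*(-55 + 1/(-154)) = -111*(-55 - 1/154) = -111*(-8471/154) = 940281/154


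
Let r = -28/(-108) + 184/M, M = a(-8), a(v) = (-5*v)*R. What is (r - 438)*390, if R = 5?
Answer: -7666204/45 ≈ -1.7036e+5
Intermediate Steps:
a(v) = -25*v (a(v) = -5*v*5 = -25*v)
M = 200 (M = -25*(-8) = 200)
r = 796/675 (r = -28/(-108) + 184/200 = -28*(-1/108) + 184*(1/200) = 7/27 + 23/25 = 796/675 ≈ 1.1793)
(r - 438)*390 = (796/675 - 438)*390 = -294854/675*390 = -7666204/45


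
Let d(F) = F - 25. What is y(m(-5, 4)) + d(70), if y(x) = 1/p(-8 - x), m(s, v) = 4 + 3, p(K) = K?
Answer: 674/15 ≈ 44.933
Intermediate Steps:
d(F) = -25 + F
m(s, v) = 7
y(x) = 1/(-8 - x)
y(m(-5, 4)) + d(70) = -1/(8 + 7) + (-25 + 70) = -1/15 + 45 = 674/15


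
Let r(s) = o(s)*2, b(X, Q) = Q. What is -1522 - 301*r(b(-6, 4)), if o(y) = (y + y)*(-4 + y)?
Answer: -1522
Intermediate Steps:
o(y) = 2*y*(-4 + y) (o(y) = (2*y)*(-4 + y) = 2*y*(-4 + y))
r(s) = 4*s*(-4 + s) (r(s) = (2*s*(-4 + s))*2 = 4*s*(-4 + s))
-1522 - 301*r(b(-6, 4)) = -1522 - 1204*4*(-4 + 4) = -1522 - 1204*4*0 = -1522 - 301*0 = -1522 + 0 = -1522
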